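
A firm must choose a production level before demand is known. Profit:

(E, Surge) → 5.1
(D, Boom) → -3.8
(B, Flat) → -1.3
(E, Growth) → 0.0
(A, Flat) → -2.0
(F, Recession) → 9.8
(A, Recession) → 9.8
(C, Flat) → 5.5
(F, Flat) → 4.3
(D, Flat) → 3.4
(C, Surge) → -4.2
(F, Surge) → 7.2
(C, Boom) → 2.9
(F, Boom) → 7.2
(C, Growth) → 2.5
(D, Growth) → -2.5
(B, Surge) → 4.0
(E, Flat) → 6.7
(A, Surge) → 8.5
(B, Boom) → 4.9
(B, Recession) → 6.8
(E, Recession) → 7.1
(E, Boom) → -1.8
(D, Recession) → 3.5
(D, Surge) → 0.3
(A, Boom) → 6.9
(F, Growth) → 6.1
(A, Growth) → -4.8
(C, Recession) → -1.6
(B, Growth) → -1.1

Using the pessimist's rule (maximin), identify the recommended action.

F

Row minima: A=-4.8, B=-1.3, C=-4.2, D=-3.8, E=-1.8, F=4.3
Best worst-case = 4.3 → F.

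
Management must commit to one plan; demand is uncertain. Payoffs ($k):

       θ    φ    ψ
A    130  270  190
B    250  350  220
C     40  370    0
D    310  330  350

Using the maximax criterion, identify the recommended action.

Row maxima: A=270, B=350, C=370, D=350
Best best-case = 370 → C.

C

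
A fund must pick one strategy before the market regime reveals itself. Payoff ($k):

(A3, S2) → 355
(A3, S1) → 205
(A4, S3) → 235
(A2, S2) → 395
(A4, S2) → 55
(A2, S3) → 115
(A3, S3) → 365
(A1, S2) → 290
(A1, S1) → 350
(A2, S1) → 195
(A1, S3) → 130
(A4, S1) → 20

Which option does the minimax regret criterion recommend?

A3

Column bests: S1=350, S2=395, S3=365.
A1 regrets: 0, 105, 235 → max 235
A2 regrets: 155, 0, 250 → max 250
A3 regrets: 145, 40, 0 → max 145
A4 regrets: 330, 340, 130 → max 340
Smallest max regret = 145 → A3.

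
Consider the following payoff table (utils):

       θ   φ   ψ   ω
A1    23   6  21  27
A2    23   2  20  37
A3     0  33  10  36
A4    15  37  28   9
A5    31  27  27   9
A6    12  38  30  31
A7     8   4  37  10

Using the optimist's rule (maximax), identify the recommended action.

A6

Row maxima: A1=27, A2=37, A3=36, A4=37, A5=31, A6=38, A7=37
Best best-case = 38 → A6.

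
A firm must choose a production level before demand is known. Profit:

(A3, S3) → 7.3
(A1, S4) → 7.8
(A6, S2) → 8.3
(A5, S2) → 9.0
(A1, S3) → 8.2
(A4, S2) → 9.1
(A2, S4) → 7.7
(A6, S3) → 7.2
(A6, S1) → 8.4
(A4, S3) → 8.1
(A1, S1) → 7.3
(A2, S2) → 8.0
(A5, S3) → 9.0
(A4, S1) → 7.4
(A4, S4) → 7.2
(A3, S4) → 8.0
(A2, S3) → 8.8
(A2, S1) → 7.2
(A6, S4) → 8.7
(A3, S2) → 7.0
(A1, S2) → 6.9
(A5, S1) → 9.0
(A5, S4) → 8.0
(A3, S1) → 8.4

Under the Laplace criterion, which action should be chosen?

Row averages: A1=7.55, A2=7.925, A3=7.675, A4=7.95, A5=8.75, A6=8.15
Highest average = 8.75 → A5.

A5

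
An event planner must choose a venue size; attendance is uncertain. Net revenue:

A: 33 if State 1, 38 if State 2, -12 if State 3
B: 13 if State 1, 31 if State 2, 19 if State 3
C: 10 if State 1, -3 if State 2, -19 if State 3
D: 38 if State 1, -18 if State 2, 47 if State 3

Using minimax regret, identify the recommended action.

B

Column bests: State 1=38, State 2=38, State 3=47.
A regrets: 5, 0, 59 → max 59
B regrets: 25, 7, 28 → max 28
C regrets: 28, 41, 66 → max 66
D regrets: 0, 56, 0 → max 56
Smallest max regret = 28 → B.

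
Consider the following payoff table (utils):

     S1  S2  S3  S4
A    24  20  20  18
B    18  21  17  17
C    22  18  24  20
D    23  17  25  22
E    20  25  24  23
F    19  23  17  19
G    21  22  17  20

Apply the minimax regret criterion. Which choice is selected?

Column bests: S1=24, S2=25, S3=25, S4=23.
A regrets: 0, 5, 5, 5 → max 5
B regrets: 6, 4, 8, 6 → max 8
C regrets: 2, 7, 1, 3 → max 7
D regrets: 1, 8, 0, 1 → max 8
E regrets: 4, 0, 1, 0 → max 4
F regrets: 5, 2, 8, 4 → max 8
G regrets: 3, 3, 8, 3 → max 8
Smallest max regret = 4 → E.

E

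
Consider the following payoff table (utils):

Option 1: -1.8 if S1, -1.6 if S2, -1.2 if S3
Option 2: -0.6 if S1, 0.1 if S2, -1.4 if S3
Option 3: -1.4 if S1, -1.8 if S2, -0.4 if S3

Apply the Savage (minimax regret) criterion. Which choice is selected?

Option 2

Column bests: S1=-0.6, S2=0.1, S3=-0.4.
Option 1 regrets: 1.2, 1.7, 0.8 → max 1.7
Option 2 regrets: 0.0, 0.0, 1.0 → max 1.0
Option 3 regrets: 0.8, 1.9, 0.0 → max 1.9
Smallest max regret = 1.0 → Option 2.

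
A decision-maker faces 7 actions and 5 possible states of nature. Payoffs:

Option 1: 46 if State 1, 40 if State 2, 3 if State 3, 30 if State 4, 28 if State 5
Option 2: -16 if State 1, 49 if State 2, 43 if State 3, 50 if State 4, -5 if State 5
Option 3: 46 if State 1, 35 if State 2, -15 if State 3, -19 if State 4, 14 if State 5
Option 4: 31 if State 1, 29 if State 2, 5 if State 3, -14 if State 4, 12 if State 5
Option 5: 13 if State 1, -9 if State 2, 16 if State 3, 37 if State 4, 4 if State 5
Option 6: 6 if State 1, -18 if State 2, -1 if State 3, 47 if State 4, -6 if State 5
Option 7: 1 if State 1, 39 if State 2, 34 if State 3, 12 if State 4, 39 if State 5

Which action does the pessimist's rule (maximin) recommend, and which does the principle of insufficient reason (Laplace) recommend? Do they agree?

Row minima: Option 1=3, Option 2=-16, Option 3=-19, Option 4=-14, Option 5=-9, Option 6=-18, Option 7=1
Best worst-case = 3 → Option 1.
Row averages: Option 1=29.4, Option 2=24.2, Option 3=12.2, Option 4=12.6, Option 5=12.2, Option 6=5.6, Option 7=25
Highest average = 29.4 → Option 1.

maximin → Option 1; laplace → Option 1 (agree)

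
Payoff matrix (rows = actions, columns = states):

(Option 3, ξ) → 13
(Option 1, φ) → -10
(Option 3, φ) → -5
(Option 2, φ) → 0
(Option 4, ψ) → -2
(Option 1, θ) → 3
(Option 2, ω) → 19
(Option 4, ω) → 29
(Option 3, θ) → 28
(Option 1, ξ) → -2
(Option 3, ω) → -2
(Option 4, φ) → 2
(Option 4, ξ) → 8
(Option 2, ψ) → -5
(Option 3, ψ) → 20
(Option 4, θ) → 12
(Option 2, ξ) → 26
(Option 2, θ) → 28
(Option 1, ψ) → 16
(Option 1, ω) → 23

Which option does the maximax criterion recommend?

Option 4

Row maxima: Option 1=23, Option 2=28, Option 3=28, Option 4=29
Best best-case = 29 → Option 4.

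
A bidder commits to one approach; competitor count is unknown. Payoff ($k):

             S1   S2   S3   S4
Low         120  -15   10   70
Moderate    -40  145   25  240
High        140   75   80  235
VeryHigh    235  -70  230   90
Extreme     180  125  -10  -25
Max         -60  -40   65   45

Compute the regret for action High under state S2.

Best payoff under S2 is 145.
Regret = 145 − 75 = 70.

70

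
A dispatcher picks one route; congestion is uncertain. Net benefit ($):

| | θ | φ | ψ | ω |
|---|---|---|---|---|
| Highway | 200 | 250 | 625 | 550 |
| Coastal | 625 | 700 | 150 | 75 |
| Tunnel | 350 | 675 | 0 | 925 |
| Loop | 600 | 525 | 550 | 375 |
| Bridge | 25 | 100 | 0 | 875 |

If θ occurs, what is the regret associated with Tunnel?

275

Best payoff under θ is 625.
Regret = 625 − 350 = 275.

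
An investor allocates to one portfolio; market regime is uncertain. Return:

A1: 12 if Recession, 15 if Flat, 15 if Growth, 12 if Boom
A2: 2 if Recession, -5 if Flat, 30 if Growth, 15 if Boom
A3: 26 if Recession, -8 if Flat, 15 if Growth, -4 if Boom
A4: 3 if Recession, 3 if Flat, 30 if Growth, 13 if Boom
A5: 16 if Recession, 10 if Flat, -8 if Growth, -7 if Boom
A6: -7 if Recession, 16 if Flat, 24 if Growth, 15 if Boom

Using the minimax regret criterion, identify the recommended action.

Column bests: Recession=26, Flat=16, Growth=30, Boom=15.
A1 regrets: 14, 1, 15, 3 → max 15
A2 regrets: 24, 21, 0, 0 → max 24
A3 regrets: 0, 24, 15, 19 → max 24
A4 regrets: 23, 13, 0, 2 → max 23
A5 regrets: 10, 6, 38, 22 → max 38
A6 regrets: 33, 0, 6, 0 → max 33
Smallest max regret = 15 → A1.

A1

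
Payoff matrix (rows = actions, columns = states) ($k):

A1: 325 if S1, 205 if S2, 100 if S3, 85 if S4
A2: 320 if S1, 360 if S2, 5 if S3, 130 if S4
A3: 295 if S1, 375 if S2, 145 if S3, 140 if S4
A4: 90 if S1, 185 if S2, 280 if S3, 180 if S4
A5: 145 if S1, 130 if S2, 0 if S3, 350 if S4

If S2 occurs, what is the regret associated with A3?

0

Best payoff under S2 is 375.
Regret = 375 − 375 = 0.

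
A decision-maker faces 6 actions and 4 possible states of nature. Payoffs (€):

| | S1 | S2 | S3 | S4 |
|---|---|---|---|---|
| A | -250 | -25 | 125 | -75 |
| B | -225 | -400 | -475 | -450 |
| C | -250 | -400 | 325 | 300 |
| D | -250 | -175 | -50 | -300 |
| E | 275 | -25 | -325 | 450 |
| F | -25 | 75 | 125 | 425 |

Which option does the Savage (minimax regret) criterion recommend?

Column bests: S1=275, S2=75, S3=325, S4=450.
A regrets: 525, 100, 200, 525 → max 525
B regrets: 500, 475, 800, 900 → max 900
C regrets: 525, 475, 0, 150 → max 525
D regrets: 525, 250, 375, 750 → max 750
E regrets: 0, 100, 650, 0 → max 650
F regrets: 300, 0, 200, 25 → max 300
Smallest max regret = 300 → F.

F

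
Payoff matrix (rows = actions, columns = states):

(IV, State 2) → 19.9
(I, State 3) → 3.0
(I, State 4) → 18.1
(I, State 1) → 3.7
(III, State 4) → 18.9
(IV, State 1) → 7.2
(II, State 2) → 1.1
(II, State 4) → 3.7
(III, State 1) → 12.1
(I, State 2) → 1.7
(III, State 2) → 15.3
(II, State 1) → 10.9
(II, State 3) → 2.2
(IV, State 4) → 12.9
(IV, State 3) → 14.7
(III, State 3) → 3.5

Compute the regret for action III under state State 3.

11.2

Best payoff under State 3 is 14.7.
Regret = 14.7 − 3.5 = 11.2.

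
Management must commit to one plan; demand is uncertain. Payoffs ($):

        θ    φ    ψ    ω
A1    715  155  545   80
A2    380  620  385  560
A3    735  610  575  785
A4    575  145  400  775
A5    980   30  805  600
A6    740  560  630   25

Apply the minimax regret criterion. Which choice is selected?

A3

Column bests: θ=980, φ=620, ψ=805, ω=785.
A1 regrets: 265, 465, 260, 705 → max 705
A2 regrets: 600, 0, 420, 225 → max 600
A3 regrets: 245, 10, 230, 0 → max 245
A4 regrets: 405, 475, 405, 10 → max 475
A5 regrets: 0, 590, 0, 185 → max 590
A6 regrets: 240, 60, 175, 760 → max 760
Smallest max regret = 245 → A3.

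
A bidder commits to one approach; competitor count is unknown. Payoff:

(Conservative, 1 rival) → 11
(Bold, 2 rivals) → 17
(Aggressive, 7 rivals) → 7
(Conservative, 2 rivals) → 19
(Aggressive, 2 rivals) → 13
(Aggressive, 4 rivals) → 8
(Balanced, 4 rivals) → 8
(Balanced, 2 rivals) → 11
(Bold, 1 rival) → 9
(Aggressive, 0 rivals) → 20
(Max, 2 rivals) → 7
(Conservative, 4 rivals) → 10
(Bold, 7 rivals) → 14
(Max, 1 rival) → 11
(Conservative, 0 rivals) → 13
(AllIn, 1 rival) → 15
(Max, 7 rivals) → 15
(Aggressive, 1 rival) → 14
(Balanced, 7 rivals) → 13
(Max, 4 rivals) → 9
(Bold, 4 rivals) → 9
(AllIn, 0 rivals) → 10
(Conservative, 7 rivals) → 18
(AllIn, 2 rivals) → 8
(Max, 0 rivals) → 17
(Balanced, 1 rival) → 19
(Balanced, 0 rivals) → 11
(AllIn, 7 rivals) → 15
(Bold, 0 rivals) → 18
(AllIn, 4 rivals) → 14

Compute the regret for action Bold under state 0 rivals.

Best payoff under 0 rivals is 20.
Regret = 20 − 18 = 2.

2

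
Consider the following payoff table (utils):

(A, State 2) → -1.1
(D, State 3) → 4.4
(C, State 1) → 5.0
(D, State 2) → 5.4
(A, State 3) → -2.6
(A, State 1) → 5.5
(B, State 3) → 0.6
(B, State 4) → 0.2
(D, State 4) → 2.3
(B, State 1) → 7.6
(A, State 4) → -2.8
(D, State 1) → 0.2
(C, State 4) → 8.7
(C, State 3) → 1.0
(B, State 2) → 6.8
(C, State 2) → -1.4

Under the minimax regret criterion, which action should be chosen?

D

Column bests: State 1=7.6, State 2=6.8, State 3=4.4, State 4=8.7.
A regrets: 2.1, 7.9, 7.0, 11.5 → max 11.5
B regrets: 0.0, 0.0, 3.8, 8.5 → max 8.5
C regrets: 2.6, 8.2, 3.4, 0.0 → max 8.2
D regrets: 7.4, 1.4, 0.0, 6.4 → max 7.4
Smallest max regret = 7.4 → D.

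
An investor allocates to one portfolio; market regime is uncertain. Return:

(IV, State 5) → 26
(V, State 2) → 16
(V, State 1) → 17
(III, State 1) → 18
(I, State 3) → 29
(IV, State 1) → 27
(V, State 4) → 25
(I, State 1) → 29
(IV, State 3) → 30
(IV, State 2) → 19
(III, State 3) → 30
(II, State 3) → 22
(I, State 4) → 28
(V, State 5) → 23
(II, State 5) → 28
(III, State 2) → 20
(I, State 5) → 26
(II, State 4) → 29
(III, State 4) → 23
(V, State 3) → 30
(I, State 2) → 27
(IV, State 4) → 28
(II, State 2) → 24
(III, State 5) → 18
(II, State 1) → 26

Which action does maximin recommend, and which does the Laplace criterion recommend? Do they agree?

maximin → I; laplace → I (agree)

Row minima: I=26, II=22, III=18, IV=19, V=16
Best worst-case = 26 → I.
Row averages: I=27.8, II=25.8, III=21.8, IV=26, V=22.2
Highest average = 27.8 → I.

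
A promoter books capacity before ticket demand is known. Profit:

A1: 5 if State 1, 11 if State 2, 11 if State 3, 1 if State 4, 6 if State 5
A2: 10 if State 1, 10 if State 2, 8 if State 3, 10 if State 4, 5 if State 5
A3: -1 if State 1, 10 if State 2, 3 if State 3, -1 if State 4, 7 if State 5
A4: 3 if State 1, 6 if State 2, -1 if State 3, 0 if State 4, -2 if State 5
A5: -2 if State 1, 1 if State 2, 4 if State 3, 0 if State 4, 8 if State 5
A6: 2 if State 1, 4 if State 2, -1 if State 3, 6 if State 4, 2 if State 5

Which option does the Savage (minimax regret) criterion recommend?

A2

Column bests: State 1=10, State 2=11, State 3=11, State 4=10, State 5=8.
A1 regrets: 5, 0, 0, 9, 2 → max 9
A2 regrets: 0, 1, 3, 0, 3 → max 3
A3 regrets: 11, 1, 8, 11, 1 → max 11
A4 regrets: 7, 5, 12, 10, 10 → max 12
A5 regrets: 12, 10, 7, 10, 0 → max 12
A6 regrets: 8, 7, 12, 4, 6 → max 12
Smallest max regret = 3 → A2.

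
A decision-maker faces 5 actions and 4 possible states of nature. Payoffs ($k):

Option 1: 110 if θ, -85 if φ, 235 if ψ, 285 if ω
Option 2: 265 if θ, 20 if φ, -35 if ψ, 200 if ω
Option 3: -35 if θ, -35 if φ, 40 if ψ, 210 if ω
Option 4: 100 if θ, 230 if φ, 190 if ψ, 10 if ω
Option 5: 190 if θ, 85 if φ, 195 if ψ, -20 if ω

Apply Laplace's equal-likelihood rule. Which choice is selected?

Row averages: Option 1=136.25, Option 2=112.5, Option 3=45, Option 4=132.5, Option 5=112.5
Highest average = 136.25 → Option 1.

Option 1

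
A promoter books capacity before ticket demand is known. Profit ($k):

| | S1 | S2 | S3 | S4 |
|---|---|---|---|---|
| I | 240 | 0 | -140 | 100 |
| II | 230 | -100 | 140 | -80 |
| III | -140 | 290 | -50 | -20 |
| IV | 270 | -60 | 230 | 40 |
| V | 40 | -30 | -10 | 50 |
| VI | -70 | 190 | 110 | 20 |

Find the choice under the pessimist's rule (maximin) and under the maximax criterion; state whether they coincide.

maximin → V; maximax → III (disagree)

Row minima: I=-140, II=-100, III=-140, IV=-60, V=-30, VI=-70
Best worst-case = -30 → V.
Row maxima: I=240, II=230, III=290, IV=270, V=50, VI=190
Best best-case = 290 → III.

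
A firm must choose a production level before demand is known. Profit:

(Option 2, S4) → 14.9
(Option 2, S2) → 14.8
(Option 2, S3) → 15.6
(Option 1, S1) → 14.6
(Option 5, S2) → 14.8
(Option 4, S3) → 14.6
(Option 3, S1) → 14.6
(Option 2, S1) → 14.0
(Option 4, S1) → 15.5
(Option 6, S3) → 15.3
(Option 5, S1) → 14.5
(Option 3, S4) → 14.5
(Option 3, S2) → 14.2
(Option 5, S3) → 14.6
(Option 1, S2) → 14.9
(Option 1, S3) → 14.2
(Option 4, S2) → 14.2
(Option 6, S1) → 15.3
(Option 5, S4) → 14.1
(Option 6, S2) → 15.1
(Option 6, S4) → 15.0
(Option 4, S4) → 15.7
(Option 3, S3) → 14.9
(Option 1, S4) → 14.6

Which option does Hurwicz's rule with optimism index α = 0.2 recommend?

Option 6

Option 1: 0.2·14.9 + 0.8·14.2 = 14.34
Option 2: 0.2·15.6 + 0.8·14.0 = 14.32
Option 3: 0.2·14.9 + 0.8·14.2 = 14.34
Option 4: 0.2·15.7 + 0.8·14.2 = 14.5
Option 5: 0.2·14.8 + 0.8·14.1 = 14.24
Option 6: 0.2·15.3 + 0.8·15.0 = 15.06
Highest Hurwicz score = 15.06 → Option 6.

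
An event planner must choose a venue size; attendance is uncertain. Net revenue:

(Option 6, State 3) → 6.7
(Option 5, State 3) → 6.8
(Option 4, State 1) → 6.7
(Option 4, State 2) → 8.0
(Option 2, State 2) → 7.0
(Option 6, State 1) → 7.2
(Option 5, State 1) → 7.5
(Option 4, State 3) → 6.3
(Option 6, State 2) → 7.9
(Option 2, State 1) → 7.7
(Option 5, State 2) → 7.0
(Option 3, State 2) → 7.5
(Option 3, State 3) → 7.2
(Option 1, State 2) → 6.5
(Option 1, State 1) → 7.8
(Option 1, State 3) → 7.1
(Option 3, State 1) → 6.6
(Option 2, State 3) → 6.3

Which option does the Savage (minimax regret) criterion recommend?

Column bests: State 1=7.8, State 2=8.0, State 3=7.2.
Option 1 regrets: 0.0, 1.5, 0.1 → max 1.5
Option 2 regrets: 0.1, 1.0, 0.9 → max 1.0
Option 3 regrets: 1.2, 0.5, 0.0 → max 1.2
Option 4 regrets: 1.1, 0.0, 0.9 → max 1.1
Option 5 regrets: 0.3, 1.0, 0.4 → max 1.0
Option 6 regrets: 0.6, 0.1, 0.5 → max 0.6
Smallest max regret = 0.6 → Option 6.

Option 6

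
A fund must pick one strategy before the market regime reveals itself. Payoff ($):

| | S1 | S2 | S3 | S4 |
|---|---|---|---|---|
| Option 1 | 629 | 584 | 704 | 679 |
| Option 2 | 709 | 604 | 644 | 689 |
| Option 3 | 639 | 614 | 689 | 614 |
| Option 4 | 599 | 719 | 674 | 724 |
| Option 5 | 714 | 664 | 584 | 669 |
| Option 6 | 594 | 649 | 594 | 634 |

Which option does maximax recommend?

Row maxima: Option 1=704, Option 2=709, Option 3=689, Option 4=724, Option 5=714, Option 6=649
Best best-case = 724 → Option 4.

Option 4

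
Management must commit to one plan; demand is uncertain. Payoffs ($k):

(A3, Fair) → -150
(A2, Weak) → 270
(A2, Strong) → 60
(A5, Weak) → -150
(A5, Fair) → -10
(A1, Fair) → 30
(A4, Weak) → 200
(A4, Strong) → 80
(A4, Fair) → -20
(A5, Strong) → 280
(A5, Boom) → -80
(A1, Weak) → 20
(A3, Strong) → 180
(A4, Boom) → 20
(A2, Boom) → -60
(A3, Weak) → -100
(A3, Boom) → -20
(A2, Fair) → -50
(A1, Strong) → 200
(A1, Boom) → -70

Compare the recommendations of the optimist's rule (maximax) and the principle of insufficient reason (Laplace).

Row maxima: A1=200, A2=270, A3=180, A4=200, A5=280
Best best-case = 280 → A5.
Row averages: A1=45, A2=55, A3=-22.5, A4=70, A5=10
Highest average = 70 → A4.

maximax → A5; laplace → A4 (disagree)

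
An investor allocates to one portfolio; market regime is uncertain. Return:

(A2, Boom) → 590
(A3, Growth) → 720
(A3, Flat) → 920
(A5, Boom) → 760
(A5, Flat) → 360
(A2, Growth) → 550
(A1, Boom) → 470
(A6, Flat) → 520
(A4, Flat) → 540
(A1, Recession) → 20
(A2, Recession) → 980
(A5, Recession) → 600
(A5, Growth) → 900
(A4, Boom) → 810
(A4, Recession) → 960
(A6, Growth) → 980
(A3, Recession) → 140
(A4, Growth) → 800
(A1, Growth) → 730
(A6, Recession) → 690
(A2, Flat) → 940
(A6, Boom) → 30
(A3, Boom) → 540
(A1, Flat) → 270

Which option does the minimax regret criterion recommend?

Column bests: Recession=980, Flat=940, Growth=980, Boom=810.
A1 regrets: 960, 670, 250, 340 → max 960
A2 regrets: 0, 0, 430, 220 → max 430
A3 regrets: 840, 20, 260, 270 → max 840
A4 regrets: 20, 400, 180, 0 → max 400
A5 regrets: 380, 580, 80, 50 → max 580
A6 regrets: 290, 420, 0, 780 → max 780
Smallest max regret = 400 → A4.

A4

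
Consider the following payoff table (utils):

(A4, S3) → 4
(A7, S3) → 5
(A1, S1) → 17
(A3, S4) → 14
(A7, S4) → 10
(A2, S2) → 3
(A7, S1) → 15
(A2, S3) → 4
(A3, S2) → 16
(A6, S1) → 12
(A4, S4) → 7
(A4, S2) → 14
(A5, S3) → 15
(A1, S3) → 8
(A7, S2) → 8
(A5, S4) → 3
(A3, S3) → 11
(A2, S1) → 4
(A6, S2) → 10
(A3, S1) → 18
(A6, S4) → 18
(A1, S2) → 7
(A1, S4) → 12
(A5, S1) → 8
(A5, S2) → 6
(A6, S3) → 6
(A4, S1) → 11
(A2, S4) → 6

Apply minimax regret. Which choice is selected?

Column bests: S1=18, S2=16, S3=15, S4=18.
A1 regrets: 1, 9, 7, 6 → max 9
A2 regrets: 14, 13, 11, 12 → max 14
A3 regrets: 0, 0, 4, 4 → max 4
A4 regrets: 7, 2, 11, 11 → max 11
A5 regrets: 10, 10, 0, 15 → max 15
A6 regrets: 6, 6, 9, 0 → max 9
A7 regrets: 3, 8, 10, 8 → max 10
Smallest max regret = 4 → A3.

A3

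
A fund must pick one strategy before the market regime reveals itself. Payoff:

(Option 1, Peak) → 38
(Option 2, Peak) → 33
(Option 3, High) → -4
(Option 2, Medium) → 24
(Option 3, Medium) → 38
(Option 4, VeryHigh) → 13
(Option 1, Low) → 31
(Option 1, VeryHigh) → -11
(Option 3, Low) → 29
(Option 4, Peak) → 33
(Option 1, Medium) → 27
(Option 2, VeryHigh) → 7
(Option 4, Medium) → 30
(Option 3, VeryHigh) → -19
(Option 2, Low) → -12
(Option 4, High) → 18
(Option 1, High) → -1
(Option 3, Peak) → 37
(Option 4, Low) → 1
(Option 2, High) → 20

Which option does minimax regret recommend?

Column bests: Low=31, Medium=38, High=20, VeryHigh=13, Peak=38.
Option 1 regrets: 0, 11, 21, 24, 0 → max 24
Option 2 regrets: 43, 14, 0, 6, 5 → max 43
Option 3 regrets: 2, 0, 24, 32, 1 → max 32
Option 4 regrets: 30, 8, 2, 0, 5 → max 30
Smallest max regret = 24 → Option 1.

Option 1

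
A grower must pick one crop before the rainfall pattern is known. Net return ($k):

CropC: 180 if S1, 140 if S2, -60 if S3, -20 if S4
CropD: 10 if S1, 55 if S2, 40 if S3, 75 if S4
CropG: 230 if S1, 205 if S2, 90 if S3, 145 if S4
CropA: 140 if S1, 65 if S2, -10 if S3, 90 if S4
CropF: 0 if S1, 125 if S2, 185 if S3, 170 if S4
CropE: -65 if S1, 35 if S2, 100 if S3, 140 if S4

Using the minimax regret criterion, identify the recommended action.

Column bests: S1=230, S2=205, S3=185, S4=170.
CropC regrets: 50, 65, 245, 190 → max 245
CropD regrets: 220, 150, 145, 95 → max 220
CropG regrets: 0, 0, 95, 25 → max 95
CropA regrets: 90, 140, 195, 80 → max 195
CropF regrets: 230, 80, 0, 0 → max 230
CropE regrets: 295, 170, 85, 30 → max 295
Smallest max regret = 95 → CropG.

CropG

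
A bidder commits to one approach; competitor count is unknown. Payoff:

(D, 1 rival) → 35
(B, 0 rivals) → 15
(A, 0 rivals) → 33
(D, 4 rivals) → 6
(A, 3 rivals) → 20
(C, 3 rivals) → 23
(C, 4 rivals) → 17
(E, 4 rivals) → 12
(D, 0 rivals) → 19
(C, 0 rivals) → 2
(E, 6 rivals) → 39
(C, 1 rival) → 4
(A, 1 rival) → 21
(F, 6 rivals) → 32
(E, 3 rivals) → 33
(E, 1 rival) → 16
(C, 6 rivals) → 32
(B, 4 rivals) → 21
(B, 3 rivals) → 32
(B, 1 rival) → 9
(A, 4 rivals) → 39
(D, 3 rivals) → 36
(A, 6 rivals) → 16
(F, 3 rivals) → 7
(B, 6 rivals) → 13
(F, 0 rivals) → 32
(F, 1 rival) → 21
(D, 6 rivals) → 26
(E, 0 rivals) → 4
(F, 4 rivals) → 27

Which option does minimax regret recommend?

Column bests: 0 rivals=33, 1 rival=35, 3 rivals=36, 4 rivals=39, 6 rivals=39.
A regrets: 0, 14, 16, 0, 23 → max 23
B regrets: 18, 26, 4, 18, 26 → max 26
C regrets: 31, 31, 13, 22, 7 → max 31
D regrets: 14, 0, 0, 33, 13 → max 33
E regrets: 29, 19, 3, 27, 0 → max 29
F regrets: 1, 14, 29, 12, 7 → max 29
Smallest max regret = 23 → A.

A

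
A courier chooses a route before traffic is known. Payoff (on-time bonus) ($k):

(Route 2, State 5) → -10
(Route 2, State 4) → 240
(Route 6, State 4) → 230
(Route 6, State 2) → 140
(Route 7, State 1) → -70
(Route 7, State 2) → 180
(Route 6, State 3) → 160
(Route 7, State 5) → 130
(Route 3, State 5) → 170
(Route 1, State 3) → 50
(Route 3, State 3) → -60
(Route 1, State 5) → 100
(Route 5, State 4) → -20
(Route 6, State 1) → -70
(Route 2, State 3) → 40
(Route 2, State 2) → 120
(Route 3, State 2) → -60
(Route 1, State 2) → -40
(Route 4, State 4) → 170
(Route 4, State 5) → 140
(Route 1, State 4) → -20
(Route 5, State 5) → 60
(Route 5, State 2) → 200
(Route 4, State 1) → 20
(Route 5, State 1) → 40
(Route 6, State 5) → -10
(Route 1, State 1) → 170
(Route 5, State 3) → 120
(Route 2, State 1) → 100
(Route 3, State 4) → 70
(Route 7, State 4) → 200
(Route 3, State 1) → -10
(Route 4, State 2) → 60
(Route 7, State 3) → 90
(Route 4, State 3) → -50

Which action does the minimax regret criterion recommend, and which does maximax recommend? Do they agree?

minimax regret → Route 2; maximax → Route 2 (agree)

Column bests: State 1=170, State 2=200, State 3=160, State 4=240, State 5=170.
Route 1 regrets: 0, 240, 110, 260, 70 → max 260
Route 2 regrets: 70, 80, 120, 0, 180 → max 180
Route 3 regrets: 180, 260, 220, 170, 0 → max 260
Route 4 regrets: 150, 140, 210, 70, 30 → max 210
Route 5 regrets: 130, 0, 40, 260, 110 → max 260
Route 6 regrets: 240, 60, 0, 10, 180 → max 240
Route 7 regrets: 240, 20, 70, 40, 40 → max 240
Smallest max regret = 180 → Route 2.
Row maxima: Route 1=170, Route 2=240, Route 3=170, Route 4=170, Route 5=200, Route 6=230, Route 7=200
Best best-case = 240 → Route 2.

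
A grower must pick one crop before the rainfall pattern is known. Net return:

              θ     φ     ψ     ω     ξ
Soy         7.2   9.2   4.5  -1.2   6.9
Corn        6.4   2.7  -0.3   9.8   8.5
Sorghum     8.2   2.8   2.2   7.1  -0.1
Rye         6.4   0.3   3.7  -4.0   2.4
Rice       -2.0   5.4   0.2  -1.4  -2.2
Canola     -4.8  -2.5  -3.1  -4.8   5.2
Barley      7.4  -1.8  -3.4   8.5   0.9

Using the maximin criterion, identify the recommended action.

Row minima: Soy=-1.2, Corn=-0.3, Sorghum=-0.1, Rye=-4.0, Rice=-2.2, Canola=-4.8, Barley=-3.4
Best worst-case = -0.1 → Sorghum.

Sorghum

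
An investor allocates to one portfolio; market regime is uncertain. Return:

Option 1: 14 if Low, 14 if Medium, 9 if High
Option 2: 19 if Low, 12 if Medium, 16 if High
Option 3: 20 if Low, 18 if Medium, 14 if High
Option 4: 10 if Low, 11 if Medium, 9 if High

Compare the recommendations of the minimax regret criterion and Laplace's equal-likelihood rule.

Column bests: Low=20, Medium=18, High=16.
Option 1 regrets: 6, 4, 7 → max 7
Option 2 regrets: 1, 6, 0 → max 6
Option 3 regrets: 0, 0, 2 → max 2
Option 4 regrets: 10, 7, 7 → max 10
Smallest max regret = 2 → Option 3.
Row averages: Option 1=37/3, Option 2=47/3, Option 3=52/3, Option 4=10
Highest average = 52/3 → Option 3.

minimax regret → Option 3; laplace → Option 3 (agree)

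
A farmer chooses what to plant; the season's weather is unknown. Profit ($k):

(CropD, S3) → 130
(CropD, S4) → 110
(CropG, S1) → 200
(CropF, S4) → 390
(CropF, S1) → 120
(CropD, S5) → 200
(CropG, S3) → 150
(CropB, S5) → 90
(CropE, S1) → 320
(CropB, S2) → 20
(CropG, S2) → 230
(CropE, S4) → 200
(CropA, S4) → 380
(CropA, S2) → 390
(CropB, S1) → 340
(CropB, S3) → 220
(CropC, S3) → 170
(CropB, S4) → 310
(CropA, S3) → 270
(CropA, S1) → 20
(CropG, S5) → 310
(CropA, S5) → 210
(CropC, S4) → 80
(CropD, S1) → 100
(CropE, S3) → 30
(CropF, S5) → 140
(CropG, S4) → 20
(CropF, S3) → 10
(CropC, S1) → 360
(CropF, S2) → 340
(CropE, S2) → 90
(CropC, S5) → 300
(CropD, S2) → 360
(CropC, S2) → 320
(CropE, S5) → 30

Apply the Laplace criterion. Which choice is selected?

Row averages: CropB=196, CropG=182, CropA=254, CropC=246, CropD=180, CropE=134, CropF=200
Highest average = 254 → CropA.

CropA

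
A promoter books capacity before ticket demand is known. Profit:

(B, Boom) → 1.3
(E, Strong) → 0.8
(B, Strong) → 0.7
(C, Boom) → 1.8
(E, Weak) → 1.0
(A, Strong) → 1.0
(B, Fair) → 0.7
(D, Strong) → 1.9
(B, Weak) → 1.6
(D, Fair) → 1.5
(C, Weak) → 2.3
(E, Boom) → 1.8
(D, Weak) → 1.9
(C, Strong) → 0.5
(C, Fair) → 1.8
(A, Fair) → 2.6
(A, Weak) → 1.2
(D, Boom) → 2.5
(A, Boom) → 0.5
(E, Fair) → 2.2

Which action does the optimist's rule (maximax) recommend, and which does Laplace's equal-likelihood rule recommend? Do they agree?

Row maxima: A=2.6, B=1.6, C=2.3, D=2.5, E=2.2
Best best-case = 2.6 → A.
Row averages: A=1.325, B=1.075, C=1.6, D=1.95, E=1.45
Highest average = 1.95 → D.

maximax → A; laplace → D (disagree)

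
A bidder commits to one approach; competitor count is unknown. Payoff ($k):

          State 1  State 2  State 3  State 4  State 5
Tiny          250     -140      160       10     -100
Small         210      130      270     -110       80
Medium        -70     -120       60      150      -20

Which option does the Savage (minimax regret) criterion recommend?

Column bests: State 1=250, State 2=130, State 3=270, State 4=150, State 5=80.
Tiny regrets: 0, 270, 110, 140, 180 → max 270
Small regrets: 40, 0, 0, 260, 0 → max 260
Medium regrets: 320, 250, 210, 0, 100 → max 320
Smallest max regret = 260 → Small.

Small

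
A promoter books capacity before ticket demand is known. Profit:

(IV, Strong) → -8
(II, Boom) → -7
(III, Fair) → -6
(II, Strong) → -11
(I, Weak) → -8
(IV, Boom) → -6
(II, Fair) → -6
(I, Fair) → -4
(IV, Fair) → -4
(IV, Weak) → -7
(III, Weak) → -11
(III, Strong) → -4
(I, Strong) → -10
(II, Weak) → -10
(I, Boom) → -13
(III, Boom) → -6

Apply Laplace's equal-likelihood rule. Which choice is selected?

IV

Row averages: I=-8.75, II=-8.5, III=-6.75, IV=-6.25
Highest average = -6.25 → IV.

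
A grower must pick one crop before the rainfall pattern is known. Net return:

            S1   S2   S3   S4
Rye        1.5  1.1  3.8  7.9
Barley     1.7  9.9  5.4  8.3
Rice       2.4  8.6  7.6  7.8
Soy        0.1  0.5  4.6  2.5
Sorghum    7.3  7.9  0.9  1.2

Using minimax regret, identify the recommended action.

Column bests: S1=7.3, S2=9.9, S3=7.6, S4=8.3.
Rye regrets: 5.8, 8.8, 3.8, 0.4 → max 8.8
Barley regrets: 5.6, 0.0, 2.2, 0.0 → max 5.6
Rice regrets: 4.9, 1.3, 0.0, 0.5 → max 4.9
Soy regrets: 7.2, 9.4, 3.0, 5.8 → max 9.4
Sorghum regrets: 0.0, 2.0, 6.7, 7.1 → max 7.1
Smallest max regret = 4.9 → Rice.

Rice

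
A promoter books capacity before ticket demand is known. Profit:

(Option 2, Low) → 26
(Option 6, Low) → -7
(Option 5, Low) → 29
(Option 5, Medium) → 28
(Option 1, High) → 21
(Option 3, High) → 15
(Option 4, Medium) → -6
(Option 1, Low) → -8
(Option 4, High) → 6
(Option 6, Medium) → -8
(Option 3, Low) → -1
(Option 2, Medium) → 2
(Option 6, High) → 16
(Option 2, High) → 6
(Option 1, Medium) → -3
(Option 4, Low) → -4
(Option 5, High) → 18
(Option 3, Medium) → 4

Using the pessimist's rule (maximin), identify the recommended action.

Option 5

Row minima: Option 1=-8, Option 2=2, Option 3=-1, Option 4=-6, Option 5=18, Option 6=-8
Best worst-case = 18 → Option 5.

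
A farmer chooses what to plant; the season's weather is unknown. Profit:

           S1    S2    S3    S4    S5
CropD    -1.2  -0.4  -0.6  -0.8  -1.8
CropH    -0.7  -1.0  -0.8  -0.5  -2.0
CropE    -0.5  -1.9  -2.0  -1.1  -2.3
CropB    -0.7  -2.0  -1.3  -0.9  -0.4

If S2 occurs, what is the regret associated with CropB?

1.6

Best payoff under S2 is -0.4.
Regret = -0.4 − (-2.0) = 1.6.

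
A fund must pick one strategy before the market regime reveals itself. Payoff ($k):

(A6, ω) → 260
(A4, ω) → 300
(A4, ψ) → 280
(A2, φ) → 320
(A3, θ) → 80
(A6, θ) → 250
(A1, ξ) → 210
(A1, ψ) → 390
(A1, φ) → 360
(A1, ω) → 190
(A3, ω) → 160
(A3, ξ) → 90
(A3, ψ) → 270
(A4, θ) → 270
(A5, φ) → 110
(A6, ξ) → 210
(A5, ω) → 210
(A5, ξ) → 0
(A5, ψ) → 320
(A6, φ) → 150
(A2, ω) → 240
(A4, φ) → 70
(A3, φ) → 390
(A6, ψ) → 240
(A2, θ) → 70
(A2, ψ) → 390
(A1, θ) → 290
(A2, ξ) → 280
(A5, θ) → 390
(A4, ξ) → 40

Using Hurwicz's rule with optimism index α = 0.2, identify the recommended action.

A1: 0.2·390 + 0.8·190 = 230
A2: 0.2·390 + 0.8·70 = 134
A3: 0.2·390 + 0.8·80 = 142
A4: 0.2·300 + 0.8·40 = 92
A5: 0.2·390 + 0.8·0 = 78
A6: 0.2·260 + 0.8·150 = 172
Highest Hurwicz score = 230 → A1.

A1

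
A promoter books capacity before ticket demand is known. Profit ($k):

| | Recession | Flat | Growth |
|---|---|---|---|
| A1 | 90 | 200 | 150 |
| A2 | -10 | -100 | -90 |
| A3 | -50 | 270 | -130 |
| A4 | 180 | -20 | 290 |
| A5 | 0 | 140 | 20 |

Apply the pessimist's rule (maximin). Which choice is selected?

Row minima: A1=90, A2=-100, A3=-130, A4=-20, A5=0
Best worst-case = 90 → A1.

A1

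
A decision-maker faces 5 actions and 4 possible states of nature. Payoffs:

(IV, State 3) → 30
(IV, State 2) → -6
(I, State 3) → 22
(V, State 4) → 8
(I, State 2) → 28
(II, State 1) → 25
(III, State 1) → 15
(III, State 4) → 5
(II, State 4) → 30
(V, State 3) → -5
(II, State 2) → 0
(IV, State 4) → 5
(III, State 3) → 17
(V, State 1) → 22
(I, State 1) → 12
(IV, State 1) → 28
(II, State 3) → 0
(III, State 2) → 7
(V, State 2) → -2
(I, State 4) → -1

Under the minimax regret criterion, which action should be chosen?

III

Column bests: State 1=28, State 2=28, State 3=30, State 4=30.
I regrets: 16, 0, 8, 31 → max 31
II regrets: 3, 28, 30, 0 → max 30
III regrets: 13, 21, 13, 25 → max 25
IV regrets: 0, 34, 0, 25 → max 34
V regrets: 6, 30, 35, 22 → max 35
Smallest max regret = 25 → III.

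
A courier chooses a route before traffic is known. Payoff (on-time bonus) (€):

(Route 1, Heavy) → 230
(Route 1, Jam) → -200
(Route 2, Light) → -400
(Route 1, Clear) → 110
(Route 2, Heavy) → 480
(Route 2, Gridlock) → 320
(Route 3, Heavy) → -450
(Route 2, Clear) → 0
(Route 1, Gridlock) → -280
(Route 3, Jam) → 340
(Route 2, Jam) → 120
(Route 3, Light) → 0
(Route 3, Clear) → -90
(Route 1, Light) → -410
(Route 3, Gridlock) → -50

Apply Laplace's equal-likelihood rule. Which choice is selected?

Route 2

Row averages: Route 1=-110, Route 2=104, Route 3=-50
Highest average = 104 → Route 2.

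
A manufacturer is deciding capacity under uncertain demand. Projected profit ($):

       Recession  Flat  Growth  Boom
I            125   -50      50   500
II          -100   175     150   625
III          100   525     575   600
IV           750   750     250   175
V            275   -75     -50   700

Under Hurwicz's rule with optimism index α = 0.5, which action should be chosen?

I: 0.5·500 + 0.5·(-50) = 225
II: 0.5·625 + 0.5·(-100) = 262.5
III: 0.5·600 + 0.5·100 = 350
IV: 0.5·750 + 0.5·175 = 462.5
V: 0.5·700 + 0.5·(-75) = 312.5
Highest Hurwicz score = 462.5 → IV.

IV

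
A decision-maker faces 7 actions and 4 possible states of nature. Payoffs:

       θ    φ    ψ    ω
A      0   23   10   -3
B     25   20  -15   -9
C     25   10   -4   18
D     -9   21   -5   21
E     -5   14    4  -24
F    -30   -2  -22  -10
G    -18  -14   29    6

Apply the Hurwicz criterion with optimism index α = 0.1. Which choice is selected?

A: 0.1·23 + 0.9·(-3) = -0.4
B: 0.1·25 + 0.9·(-15) = -11
C: 0.1·25 + 0.9·(-4) = -1.1
D: 0.1·21 + 0.9·(-9) = -6
E: 0.1·14 + 0.9·(-24) = -20.2
F: 0.1·(-2) + 0.9·(-30) = -27.2
G: 0.1·29 + 0.9·(-18) = -13.3
Highest Hurwicz score = -0.4 → A.

A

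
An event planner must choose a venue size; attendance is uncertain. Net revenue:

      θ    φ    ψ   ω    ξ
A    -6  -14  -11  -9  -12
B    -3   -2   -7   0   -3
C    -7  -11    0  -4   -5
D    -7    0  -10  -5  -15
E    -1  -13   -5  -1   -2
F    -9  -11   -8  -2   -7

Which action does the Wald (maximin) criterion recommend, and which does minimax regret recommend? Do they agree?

maximin → B; minimax regret → B (agree)

Row minima: A=-14, B=-7, C=-11, D=-15, E=-13, F=-11
Best worst-case = -7 → B.
Column bests: θ=-1, φ=0, ψ=0, ω=0, ξ=-2.
A regrets: 5, 14, 11, 9, 10 → max 14
B regrets: 2, 2, 7, 0, 1 → max 7
C regrets: 6, 11, 0, 4, 3 → max 11
D regrets: 6, 0, 10, 5, 13 → max 13
E regrets: 0, 13, 5, 1, 0 → max 13
F regrets: 8, 11, 8, 2, 5 → max 11
Smallest max regret = 7 → B.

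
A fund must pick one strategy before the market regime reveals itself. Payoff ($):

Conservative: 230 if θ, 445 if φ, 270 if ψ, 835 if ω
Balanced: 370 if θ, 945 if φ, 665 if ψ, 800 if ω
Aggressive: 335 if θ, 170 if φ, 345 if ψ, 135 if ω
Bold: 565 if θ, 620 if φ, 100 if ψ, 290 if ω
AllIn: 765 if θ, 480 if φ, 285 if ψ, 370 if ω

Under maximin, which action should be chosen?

Row minima: Conservative=230, Balanced=370, Aggressive=135, Bold=100, AllIn=285
Best worst-case = 370 → Balanced.

Balanced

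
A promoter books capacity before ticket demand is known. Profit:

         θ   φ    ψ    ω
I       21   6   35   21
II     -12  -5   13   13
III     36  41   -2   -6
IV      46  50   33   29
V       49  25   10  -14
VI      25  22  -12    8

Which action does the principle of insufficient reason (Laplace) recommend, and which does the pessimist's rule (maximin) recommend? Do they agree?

laplace → IV; maximin → IV (agree)

Row averages: I=20.75, II=2.25, III=17.25, IV=39.5, V=17.5, VI=10.75
Highest average = 39.5 → IV.
Row minima: I=6, II=-12, III=-6, IV=29, V=-14, VI=-12
Best worst-case = 29 → IV.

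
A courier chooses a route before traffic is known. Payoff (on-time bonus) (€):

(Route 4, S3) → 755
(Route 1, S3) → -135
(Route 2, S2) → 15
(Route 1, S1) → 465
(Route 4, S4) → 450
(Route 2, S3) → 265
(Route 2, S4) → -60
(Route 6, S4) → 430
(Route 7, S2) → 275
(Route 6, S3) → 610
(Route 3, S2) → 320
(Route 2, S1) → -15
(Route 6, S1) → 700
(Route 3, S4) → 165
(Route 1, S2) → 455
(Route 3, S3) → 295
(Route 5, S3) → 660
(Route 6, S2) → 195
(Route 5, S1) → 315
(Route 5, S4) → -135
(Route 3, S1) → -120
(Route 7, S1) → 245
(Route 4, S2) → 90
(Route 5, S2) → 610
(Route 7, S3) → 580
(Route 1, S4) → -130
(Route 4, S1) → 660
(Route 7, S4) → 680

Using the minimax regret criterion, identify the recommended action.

Route 6

Column bests: S1=700, S2=610, S3=755, S4=680.
Route 1 regrets: 235, 155, 890, 810 → max 890
Route 2 regrets: 715, 595, 490, 740 → max 740
Route 3 regrets: 820, 290, 460, 515 → max 820
Route 4 regrets: 40, 520, 0, 230 → max 520
Route 5 regrets: 385, 0, 95, 815 → max 815
Route 6 regrets: 0, 415, 145, 250 → max 415
Route 7 regrets: 455, 335, 175, 0 → max 455
Smallest max regret = 415 → Route 6.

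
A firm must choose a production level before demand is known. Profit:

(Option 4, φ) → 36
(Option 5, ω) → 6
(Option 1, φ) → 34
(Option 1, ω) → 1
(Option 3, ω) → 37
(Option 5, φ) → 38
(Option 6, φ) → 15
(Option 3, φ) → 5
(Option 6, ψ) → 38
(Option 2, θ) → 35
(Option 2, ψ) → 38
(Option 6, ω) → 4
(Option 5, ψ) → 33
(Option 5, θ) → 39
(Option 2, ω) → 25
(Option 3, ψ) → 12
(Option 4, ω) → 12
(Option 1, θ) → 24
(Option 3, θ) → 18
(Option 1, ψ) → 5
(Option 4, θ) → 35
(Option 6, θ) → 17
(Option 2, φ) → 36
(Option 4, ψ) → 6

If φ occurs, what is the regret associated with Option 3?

33

Best payoff under φ is 38.
Regret = 38 − 5 = 33.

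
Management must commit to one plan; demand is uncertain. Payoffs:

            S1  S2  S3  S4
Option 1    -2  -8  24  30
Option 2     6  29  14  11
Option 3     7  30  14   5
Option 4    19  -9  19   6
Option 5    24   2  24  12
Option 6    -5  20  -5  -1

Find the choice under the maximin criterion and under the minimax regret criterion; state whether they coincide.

Row minima: Option 1=-8, Option 2=6, Option 3=5, Option 4=-9, Option 5=2, Option 6=-5
Best worst-case = 6 → Option 2.
Column bests: S1=24, S2=30, S3=24, S4=30.
Option 1 regrets: 26, 38, 0, 0 → max 38
Option 2 regrets: 18, 1, 10, 19 → max 19
Option 3 regrets: 17, 0, 10, 25 → max 25
Option 4 regrets: 5, 39, 5, 24 → max 39
Option 5 regrets: 0, 28, 0, 18 → max 28
Option 6 regrets: 29, 10, 29, 31 → max 31
Smallest max regret = 19 → Option 2.

maximin → Option 2; minimax regret → Option 2 (agree)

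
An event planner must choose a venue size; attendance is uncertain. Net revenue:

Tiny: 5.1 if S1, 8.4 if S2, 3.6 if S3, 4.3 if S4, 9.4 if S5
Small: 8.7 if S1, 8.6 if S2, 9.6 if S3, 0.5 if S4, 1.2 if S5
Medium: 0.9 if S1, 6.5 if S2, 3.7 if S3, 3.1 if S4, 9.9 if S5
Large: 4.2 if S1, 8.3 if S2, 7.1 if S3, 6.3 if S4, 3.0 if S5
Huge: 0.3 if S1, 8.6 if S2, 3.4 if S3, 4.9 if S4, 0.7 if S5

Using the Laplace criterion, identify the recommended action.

Row averages: Tiny=6.16, Small=5.72, Medium=4.82, Large=5.78, Huge=3.58
Highest average = 6.16 → Tiny.

Tiny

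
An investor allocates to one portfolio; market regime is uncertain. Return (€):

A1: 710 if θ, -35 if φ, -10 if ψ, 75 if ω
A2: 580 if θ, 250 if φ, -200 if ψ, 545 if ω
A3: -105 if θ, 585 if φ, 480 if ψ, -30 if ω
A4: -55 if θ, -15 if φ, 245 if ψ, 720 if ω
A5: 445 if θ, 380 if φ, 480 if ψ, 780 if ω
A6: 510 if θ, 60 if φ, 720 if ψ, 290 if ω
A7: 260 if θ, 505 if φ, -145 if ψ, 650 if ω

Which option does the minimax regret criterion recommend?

Column bests: θ=710, φ=585, ψ=720, ω=780.
A1 regrets: 0, 620, 730, 705 → max 730
A2 regrets: 130, 335, 920, 235 → max 920
A3 regrets: 815, 0, 240, 810 → max 815
A4 regrets: 765, 600, 475, 60 → max 765
A5 regrets: 265, 205, 240, 0 → max 265
A6 regrets: 200, 525, 0, 490 → max 525
A7 regrets: 450, 80, 865, 130 → max 865
Smallest max regret = 265 → A5.

A5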